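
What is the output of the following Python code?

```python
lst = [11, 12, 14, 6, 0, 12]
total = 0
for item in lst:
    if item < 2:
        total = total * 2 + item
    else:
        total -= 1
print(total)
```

item=11: not <2, total = 0-1 = -1
item=12: not <2, total = (-1)-1 = -2
item=14: not <2, total = (-2)-1 = -3
item=6: not <2, total = (-3)-1 = -4
item=0: <2, total = (-4)*2+0 = -8
item=12: not <2, total = (-8)-1 = -9

-9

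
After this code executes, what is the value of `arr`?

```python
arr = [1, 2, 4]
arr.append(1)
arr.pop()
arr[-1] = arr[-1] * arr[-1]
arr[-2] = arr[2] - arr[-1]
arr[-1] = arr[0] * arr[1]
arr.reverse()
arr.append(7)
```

[0, 0, 1, 7]

append 1 → [1, 2, 4, 1]
pop() removes 1 → [1, 2, 4]
arr[-1] = arr[-1]*arr[-1] = 4*4 = 16 → [1, 2, 16]
arr[-2] = arr[2]-arr[-1] = 16-16 = 0 → [1, 0, 16]
arr[-1] = arr[0]*arr[1] = 1*0 = 0 → [1, 0, 0]
reverse → [0, 0, 1]
append 7 → [0, 0, 1, 7]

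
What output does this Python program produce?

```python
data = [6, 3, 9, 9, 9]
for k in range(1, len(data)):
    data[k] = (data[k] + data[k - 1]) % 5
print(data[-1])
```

k=1: data[1] = (3+6)%5 = 4 → [6, 4, 9, 9, 9]
k=2: data[2] = (9+4)%5 = 3 → [6, 4, 3, 9, 9]
k=3: data[3] = (9+3)%5 = 2 → [6, 4, 3, 2, 9]
k=4: data[4] = (9+2)%5 = 1 → [6, 4, 3, 2, 1]

1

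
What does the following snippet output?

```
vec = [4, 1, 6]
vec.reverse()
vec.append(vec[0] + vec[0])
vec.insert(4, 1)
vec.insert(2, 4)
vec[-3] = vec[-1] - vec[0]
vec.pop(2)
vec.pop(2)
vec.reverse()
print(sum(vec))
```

reverse → [6, 1, 4]
append vec[0]+vec[0] = 6+6 = 12 → [6, 1, 4, 12]
insert 1 at 4 → [6, 1, 4, 12, 1]
insert 4 at 2 → [6, 1, 4, 4, 12, 1]
vec[-3] = vec[-1]-vec[0] = 1-6 = -5 → [6, 1, 4, -5, 12, 1]
pop(2) removes 4 → [6, 1, -5, 12, 1]
pop(2) removes -5 → [6, 1, 12, 1]
reverse → [1, 12, 1, 6]
sum = 20

20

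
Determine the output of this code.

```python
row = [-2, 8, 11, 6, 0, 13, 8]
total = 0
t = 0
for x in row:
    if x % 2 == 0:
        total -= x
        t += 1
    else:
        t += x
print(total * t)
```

-580

x=-2: even, total = 0-(-2) = 2; t=1
x=8: even, total = 2-8 = -6; t=2
x=11: not even; t=13
x=6: even, total = (-6)-6 = -12; t=14
x=0: even, total = (-12)-0 = -12; t=15
x=13: not even; t=28
x=8: even, total = (-12)-8 = -20; t=29
total*t = (-20)*29 = -580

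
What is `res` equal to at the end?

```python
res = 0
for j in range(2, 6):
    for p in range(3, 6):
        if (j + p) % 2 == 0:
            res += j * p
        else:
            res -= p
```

j=2,p=3: odd sum, res = 0-3 = -3
j=2,p=4: even sum, res = (-3)+8 = 5
j=2,p=5: odd sum, res = 5-5 = 0
j=3,p=3: even sum, res = 0+9 = 9
j=3,p=4: odd sum, res = 9-4 = 5
j=3,p=5: even sum, res = 5+15 = 20
j=4,p=3: odd sum, res = 20-3 = 17
j=4,p=4: even sum, res = 17+16 = 33
j=4,p=5: odd sum, res = 33-5 = 28
j=5,p=3: even sum, res = 28+15 = 43
j=5,p=4: odd sum, res = 43-4 = 39
j=5,p=5: even sum, res = 39+25 = 64

64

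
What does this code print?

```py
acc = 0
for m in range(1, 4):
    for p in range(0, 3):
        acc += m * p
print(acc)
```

18

m=1,p=0: acc = 0+0 = 0
m=1,p=1: acc = 0+1 = 1
m=1,p=2: acc = 1+2 = 3
m=2,p=0: acc = 3+0 = 3
m=2,p=1: acc = 3+2 = 5
m=2,p=2: acc = 5+4 = 9
m=3,p=0: acc = 9+0 = 9
m=3,p=1: acc = 9+3 = 12
m=3,p=2: acc = 12+6 = 18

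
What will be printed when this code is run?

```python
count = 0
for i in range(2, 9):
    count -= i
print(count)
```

-35

i=2: count = 0-2 = -2
i=3: count = (-2)-3 = -5
i=4: count = (-5)-4 = -9
i=5: count = (-9)-5 = -14
i=6: count = (-14)-6 = -20
i=7: count = (-20)-7 = -27
i=8: count = (-27)-8 = -35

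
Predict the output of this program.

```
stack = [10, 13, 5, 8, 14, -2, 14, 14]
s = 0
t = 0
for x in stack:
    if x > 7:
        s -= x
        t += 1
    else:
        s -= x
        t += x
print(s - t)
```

-85

x=10: >7, s = 0-10 = -10; t=1
x=13: >7, s = (-10)-13 = -23; t=2
x=5: not >7, s = (-23)-5 = -28; t=7
x=8: >7, s = (-28)-8 = -36; t=8
x=14: >7, s = (-36)-14 = -50; t=9
x=-2: not >7, s = (-50)-(-2) = -48; t=7
x=14: >7, s = (-48)-14 = -62; t=8
x=14: >7, s = (-62)-14 = -76; t=9
s-t = (-76)-9 = -85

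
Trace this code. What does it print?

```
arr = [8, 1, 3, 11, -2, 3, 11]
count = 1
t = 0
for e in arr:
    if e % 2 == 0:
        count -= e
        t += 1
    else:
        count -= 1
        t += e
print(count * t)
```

-310

e=8: even, count = 1-8 = -7; t=1
e=1: not even, count = (-7)-1 = -8; t=2
e=3: not even, count = (-8)-1 = -9; t=5
e=11: not even, count = (-9)-1 = -10; t=16
e=-2: even, count = (-10)-(-2) = -8; t=17
e=3: not even, count = (-8)-1 = -9; t=20
e=11: not even, count = (-9)-1 = -10; t=31
count*t = (-10)*31 = -310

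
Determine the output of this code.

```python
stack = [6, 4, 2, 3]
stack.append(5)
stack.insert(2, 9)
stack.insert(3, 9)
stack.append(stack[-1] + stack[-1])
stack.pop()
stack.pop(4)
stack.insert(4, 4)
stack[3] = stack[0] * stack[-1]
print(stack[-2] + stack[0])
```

9

append 5 → [6, 4, 2, 3, 5]
insert 9 at 2 → [6, 4, 9, 2, 3, 5]
insert 9 at 3 → [6, 4, 9, 9, 2, 3, 5]
append stack[-1]+stack[-1] = 5+5 = 10 → [6, 4, 9, 9, 2, 3, 5, 10]
pop() removes 10 → [6, 4, 9, 9, 2, 3, 5]
pop(4) removes 2 → [6, 4, 9, 9, 3, 5]
insert 4 at 4 → [6, 4, 9, 9, 4, 3, 5]
stack[3] = stack[0]*stack[-1] = 6*5 = 30 → [6, 4, 9, 30, 4, 3, 5]
stack[-2]+stack[0] = 3+6 = 9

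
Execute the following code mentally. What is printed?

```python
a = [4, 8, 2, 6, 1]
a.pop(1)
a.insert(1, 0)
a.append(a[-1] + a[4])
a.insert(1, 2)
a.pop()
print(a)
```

pop(1) removes 8 → [4, 2, 6, 1]
insert 0 at 1 → [4, 0, 2, 6, 1]
append a[-1]+a[4] = 1+1 = 2 → [4, 0, 2, 6, 1, 2]
insert 2 at 1 → [4, 2, 0, 2, 6, 1, 2]
pop() removes 2 → [4, 2, 0, 2, 6, 1]

[4, 2, 0, 2, 6, 1]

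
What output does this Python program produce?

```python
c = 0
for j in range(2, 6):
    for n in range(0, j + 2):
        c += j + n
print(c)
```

j=2,n=0: c = 0+2 = 2
j=2,n=1: c = 2+3 = 5
j=2,n=2: c = 5+4 = 9
j=2,n=3: c = 9+5 = 14
j=3,n=0: c = 14+3 = 17
j=3,n=1: c = 17+4 = 21
j=3,n=2: c = 21+5 = 26
j=3,n=3: c = 26+6 = 32
j=3,n=4: c = 32+7 = 39
j=4,n=0: c = 39+4 = 43
j=4,n=1: c = 43+5 = 48
j=4,n=2: c = 48+6 = 54
j=4,n=3: c = 54+7 = 61
j=4,n=4: c = 61+8 = 69
j=4,n=5: c = 69+9 = 78
j=5,n=0: c = 78+5 = 83
j=5,n=1: c = 83+6 = 89
j=5,n=2: c = 89+7 = 96
j=5,n=3: c = 96+8 = 104
j=5,n=4: c = 104+9 = 113
j=5,n=5: c = 113+10 = 123
j=5,n=6: c = 123+11 = 134

134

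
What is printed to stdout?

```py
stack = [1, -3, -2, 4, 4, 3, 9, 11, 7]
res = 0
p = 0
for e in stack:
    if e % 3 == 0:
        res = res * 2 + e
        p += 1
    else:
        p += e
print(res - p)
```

-25

e=1: not %3==0; p=1
e=-3: %3==0, res = 0*2+(-3) = -3; p=2
e=-2: not %3==0; p=0
e=4: not %3==0; p=4
e=4: not %3==0; p=8
e=3: %3==0, res = (-3)*2+3 = -3; p=9
e=9: %3==0, res = (-3)*2+9 = 3; p=10
e=11: not %3==0; p=21
e=7: not %3==0; p=28
res-p = 3-28 = -25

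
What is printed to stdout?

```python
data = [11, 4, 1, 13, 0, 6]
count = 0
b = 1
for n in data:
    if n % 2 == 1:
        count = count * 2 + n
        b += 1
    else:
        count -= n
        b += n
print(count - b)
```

n=11: odd, count = 0*2+11 = 11; b=2
n=4: not odd, count = 11-4 = 7; b=6
n=1: odd, count = 7*2+1 = 15; b=7
n=13: odd, count = 15*2+13 = 43; b=8
n=0: not odd, count = 43-0 = 43; b=8
n=6: not odd, count = 43-6 = 37; b=14
count-b = 37-14 = 23

23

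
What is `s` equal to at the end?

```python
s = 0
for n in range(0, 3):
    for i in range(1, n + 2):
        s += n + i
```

18

n=0,i=1: s = 0+1 = 1
n=1,i=1: s = 1+2 = 3
n=1,i=2: s = 3+3 = 6
n=2,i=1: s = 6+3 = 9
n=2,i=2: s = 9+4 = 13
n=2,i=3: s = 13+5 = 18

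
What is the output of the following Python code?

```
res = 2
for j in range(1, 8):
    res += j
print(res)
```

j=1: res = 2+1 = 3
j=2: res = 3+2 = 5
j=3: res = 5+3 = 8
j=4: res = 8+4 = 12
j=5: res = 12+5 = 17
j=6: res = 17+6 = 23
j=7: res = 23+7 = 30

30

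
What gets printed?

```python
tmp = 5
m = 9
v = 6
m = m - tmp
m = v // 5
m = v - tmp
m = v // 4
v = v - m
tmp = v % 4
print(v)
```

5

m = 9-5 = 4
m = 6//5 = 1
m = 6-5 = 1
m = 6//4 = 1
v = 6-1 = 5
tmp = 5%4 = 1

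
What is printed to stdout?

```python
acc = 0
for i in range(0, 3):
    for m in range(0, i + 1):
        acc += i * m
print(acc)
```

7

i=0,m=0: acc = 0+0 = 0
i=1,m=0: acc = 0+0 = 0
i=1,m=1: acc = 0+1 = 1
i=2,m=0: acc = 1+0 = 1
i=2,m=1: acc = 1+2 = 3
i=2,m=2: acc = 3+4 = 7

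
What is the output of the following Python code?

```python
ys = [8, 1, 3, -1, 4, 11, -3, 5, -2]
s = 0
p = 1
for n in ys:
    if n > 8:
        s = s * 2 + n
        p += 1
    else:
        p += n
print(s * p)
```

n=8: not >8; p=9
n=1: not >8; p=10
n=3: not >8; p=13
n=-1: not >8; p=12
n=4: not >8; p=16
n=11: >8, s = 0*2+11 = 11; p=17
n=-3: not >8; p=14
n=5: not >8; p=19
n=-2: not >8; p=17
s*p = 11*17 = 187

187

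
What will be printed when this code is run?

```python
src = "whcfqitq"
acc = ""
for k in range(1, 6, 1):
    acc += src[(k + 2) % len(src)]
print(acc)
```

k=1: add src[3]='f' → 'f'
k=2: add src[4]='q' → 'fq'
k=3: add src[5]='i' → 'fqi'
k=4: add src[6]='t' → 'fqit'
k=5: add src[7]='q' → 'fqitq'

fqitq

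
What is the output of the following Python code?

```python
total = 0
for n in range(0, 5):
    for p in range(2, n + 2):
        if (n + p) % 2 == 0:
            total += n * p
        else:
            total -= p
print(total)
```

n=1,p=2: odd sum, total = 0-2 = -2
n=2,p=2: even sum, total = (-2)+4 = 2
n=2,p=3: odd sum, total = 2-3 = -1
n=3,p=2: odd sum, total = (-1)-2 = -3
n=3,p=3: even sum, total = (-3)+9 = 6
n=3,p=4: odd sum, total = 6-4 = 2
n=4,p=2: even sum, total = 2+8 = 10
n=4,p=3: odd sum, total = 10-3 = 7
n=4,p=4: even sum, total = 7+16 = 23
n=4,p=5: odd sum, total = 23-5 = 18

18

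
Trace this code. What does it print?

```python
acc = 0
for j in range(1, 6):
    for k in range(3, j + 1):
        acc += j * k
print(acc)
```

j=3,k=3: acc = 0+9 = 9
j=4,k=3: acc = 9+12 = 21
j=4,k=4: acc = 21+16 = 37
j=5,k=3: acc = 37+15 = 52
j=5,k=4: acc = 52+20 = 72
j=5,k=5: acc = 72+25 = 97

97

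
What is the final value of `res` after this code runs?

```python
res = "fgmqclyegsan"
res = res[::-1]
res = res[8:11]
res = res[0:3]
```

reverse → 'nasgeylcqmgf'
slice [8:11] → 'qmg'
slice [0:3] → 'qmg'

'qmg'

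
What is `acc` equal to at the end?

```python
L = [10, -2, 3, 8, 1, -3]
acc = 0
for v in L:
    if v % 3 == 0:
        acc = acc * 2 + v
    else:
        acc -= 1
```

-9

v=10: not %3==0, acc = 0-1 = -1
v=-2: not %3==0, acc = (-1)-1 = -2
v=3: %3==0, acc = (-2)*2+3 = -1
v=8: not %3==0, acc = (-1)-1 = -2
v=1: not %3==0, acc = (-2)-1 = -3
v=-3: %3==0, acc = (-3)*2+(-3) = -9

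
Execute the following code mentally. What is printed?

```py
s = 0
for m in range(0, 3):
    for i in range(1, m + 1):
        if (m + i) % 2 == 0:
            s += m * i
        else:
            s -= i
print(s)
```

m=1,i=1: even sum, s = 0+1 = 1
m=2,i=1: odd sum, s = 1-1 = 0
m=2,i=2: even sum, s = 0+4 = 4

4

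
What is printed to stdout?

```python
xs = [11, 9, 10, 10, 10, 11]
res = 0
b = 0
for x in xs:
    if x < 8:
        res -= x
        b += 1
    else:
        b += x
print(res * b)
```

x=11: not <8; b=11
x=9: not <8; b=20
x=10: not <8; b=30
x=10: not <8; b=40
x=10: not <8; b=50
x=11: not <8; b=61
res*b = 0*61 = 0

0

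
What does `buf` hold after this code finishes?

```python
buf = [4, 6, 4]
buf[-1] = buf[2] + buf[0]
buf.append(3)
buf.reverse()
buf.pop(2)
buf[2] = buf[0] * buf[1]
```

[3, 8, 24]

buf[-1] = buf[2]+buf[0] = 4+4 = 8 → [4, 6, 8]
append 3 → [4, 6, 8, 3]
reverse → [3, 8, 6, 4]
pop(2) removes 6 → [3, 8, 4]
buf[2] = buf[0]*buf[1] = 3*8 = 24 → [3, 8, 24]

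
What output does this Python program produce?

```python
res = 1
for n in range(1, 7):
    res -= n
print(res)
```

-20

n=1: res = 1-1 = 0
n=2: res = 0-2 = -2
n=3: res = (-2)-3 = -5
n=4: res = (-5)-4 = -9
n=5: res = (-9)-5 = -14
n=6: res = (-14)-6 = -20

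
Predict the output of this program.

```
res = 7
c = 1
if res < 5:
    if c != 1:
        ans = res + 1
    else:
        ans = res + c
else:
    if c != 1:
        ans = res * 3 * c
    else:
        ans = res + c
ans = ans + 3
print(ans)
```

11

res=7, c=1
res < 5 is False; c != 1 is False
→ ans = res + c = 8
ans = 8+3 = 11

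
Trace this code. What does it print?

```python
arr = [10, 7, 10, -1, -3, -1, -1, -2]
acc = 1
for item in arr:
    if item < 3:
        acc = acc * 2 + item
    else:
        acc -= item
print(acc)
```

item=10: not <3, acc = 1-10 = -9
item=7: not <3, acc = (-9)-7 = -16
item=10: not <3, acc = (-16)-10 = -26
item=-1: <3, acc = (-26)*2+(-1) = -53
item=-3: <3, acc = (-53)*2+(-3) = -109
item=-1: <3, acc = (-109)*2+(-1) = -219
item=-1: <3, acc = (-219)*2+(-1) = -439
item=-2: <3, acc = (-439)*2+(-2) = -880

-880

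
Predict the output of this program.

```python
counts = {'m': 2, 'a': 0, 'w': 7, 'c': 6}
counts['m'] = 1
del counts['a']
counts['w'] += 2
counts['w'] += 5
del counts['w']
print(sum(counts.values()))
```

7

counts['m'] = 1 → {'m': 1, 'a': 0, 'w': 7, 'c': 6}
del 'a' → {'m': 1, 'w': 7, 'c': 6}
counts['w'] = 7+2 = 9 → {'m': 1, 'w': 9, 'c': 6}
counts['w'] = 9+5 = 14 → {'m': 1, 'w': 14, 'c': 6}
del 'w' → {'m': 1, 'c': 6}
sum of values = 7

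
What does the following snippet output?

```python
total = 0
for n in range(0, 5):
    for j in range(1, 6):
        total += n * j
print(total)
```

n=0,j=1: total = 0+0 = 0
n=0,j=2: total = 0+0 = 0
n=0,j=3: total = 0+0 = 0
n=0,j=4: total = 0+0 = 0
n=0,j=5: total = 0+0 = 0
n=1,j=1: total = 0+1 = 1
n=1,j=2: total = 1+2 = 3
n=1,j=3: total = 3+3 = 6
n=1,j=4: total = 6+4 = 10
n=1,j=5: total = 10+5 = 15
n=2,j=1: total = 15+2 = 17
n=2,j=2: total = 17+4 = 21
n=2,j=3: total = 21+6 = 27
n=2,j=4: total = 27+8 = 35
n=2,j=5: total = 35+10 = 45
n=3,j=1: total = 45+3 = 48
n=3,j=2: total = 48+6 = 54
n=3,j=3: total = 54+9 = 63
n=3,j=4: total = 63+12 = 75
n=3,j=5: total = 75+15 = 90
n=4,j=1: total = 90+4 = 94
n=4,j=2: total = 94+8 = 102
n=4,j=3: total = 102+12 = 114
n=4,j=4: total = 114+16 = 130
n=4,j=5: total = 130+20 = 150

150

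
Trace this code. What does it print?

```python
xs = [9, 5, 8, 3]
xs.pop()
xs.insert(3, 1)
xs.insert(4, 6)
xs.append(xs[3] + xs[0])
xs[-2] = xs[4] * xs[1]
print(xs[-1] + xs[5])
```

pop() removes 3 → [9, 5, 8]
insert 1 at 3 → [9, 5, 8, 1]
insert 6 at 4 → [9, 5, 8, 1, 6]
append xs[3]+xs[0] = 1+9 = 10 → [9, 5, 8, 1, 6, 10]
xs[-2] = xs[4]*xs[1] = 6*5 = 30 → [9, 5, 8, 1, 30, 10]
xs[-1]+xs[5] = 10+10 = 20

20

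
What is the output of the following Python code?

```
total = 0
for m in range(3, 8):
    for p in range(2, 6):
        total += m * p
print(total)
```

m=3,p=2: total = 0+6 = 6
m=3,p=3: total = 6+9 = 15
m=3,p=4: total = 15+12 = 27
m=3,p=5: total = 27+15 = 42
m=4,p=2: total = 42+8 = 50
m=4,p=3: total = 50+12 = 62
m=4,p=4: total = 62+16 = 78
m=4,p=5: total = 78+20 = 98
m=5,p=2: total = 98+10 = 108
m=5,p=3: total = 108+15 = 123
m=5,p=4: total = 123+20 = 143
m=5,p=5: total = 143+25 = 168
m=6,p=2: total = 168+12 = 180
m=6,p=3: total = 180+18 = 198
m=6,p=4: total = 198+24 = 222
m=6,p=5: total = 222+30 = 252
m=7,p=2: total = 252+14 = 266
m=7,p=3: total = 266+21 = 287
m=7,p=4: total = 287+28 = 315
m=7,p=5: total = 315+35 = 350

350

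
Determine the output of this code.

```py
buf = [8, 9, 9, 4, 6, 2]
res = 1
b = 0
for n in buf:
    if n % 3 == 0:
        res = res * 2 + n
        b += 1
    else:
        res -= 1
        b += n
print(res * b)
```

969

n=8: not %3==0, res = 1-1 = 0; b=8
n=9: %3==0, res = 0*2+9 = 9; b=9
n=9: %3==0, res = 9*2+9 = 27; b=10
n=4: not %3==0, res = 27-1 = 26; b=14
n=6: %3==0, res = 26*2+6 = 58; b=15
n=2: not %3==0, res = 58-1 = 57; b=17
res*b = 57*17 = 969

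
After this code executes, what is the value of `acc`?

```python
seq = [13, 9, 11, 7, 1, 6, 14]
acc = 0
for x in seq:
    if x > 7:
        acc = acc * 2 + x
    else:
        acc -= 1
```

x=13: >7, acc = 0*2+13 = 13
x=9: >7, acc = 13*2+9 = 35
x=11: >7, acc = 35*2+11 = 81
x=7: not >7, acc = 81-1 = 80
x=1: not >7, acc = 80-1 = 79
x=6: not >7, acc = 79-1 = 78
x=14: >7, acc = 78*2+14 = 170

170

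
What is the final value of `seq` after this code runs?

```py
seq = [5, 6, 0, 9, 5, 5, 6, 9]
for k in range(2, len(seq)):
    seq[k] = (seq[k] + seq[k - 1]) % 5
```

[5, 6, 1, 0, 0, 0, 1, 0]

k=2: seq[2] = (0+6)%5 = 1 → [5, 6, 1, 9, 5, 5, 6, 9]
k=3: seq[3] = (9+1)%5 = 0 → [5, 6, 1, 0, 5, 5, 6, 9]
k=4: seq[4] = (5+0)%5 = 0 → [5, 6, 1, 0, 0, 5, 6, 9]
k=5: seq[5] = (5+0)%5 = 0 → [5, 6, 1, 0, 0, 0, 6, 9]
k=6: seq[6] = (6+0)%5 = 1 → [5, 6, 1, 0, 0, 0, 1, 9]
k=7: seq[7] = (9+1)%5 = 0 → [5, 6, 1, 0, 0, 0, 1, 0]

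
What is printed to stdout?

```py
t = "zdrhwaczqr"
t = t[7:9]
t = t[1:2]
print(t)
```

slice [7:9] → 'zq'
slice [1:2] → 'q'

q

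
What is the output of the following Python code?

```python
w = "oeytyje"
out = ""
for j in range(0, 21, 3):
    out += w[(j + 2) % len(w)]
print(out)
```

yjeyote

j=0: add w[2]='y' → 'y'
j=3: add w[5]='j' → 'yj'
j=6: add w[1]='e' → 'yje'
j=9: add w[4]='y' → 'yjey'
j=12: add w[0]='o' → 'yjeyo'
j=15: add w[3]='t' → 'yjeyot'
j=18: add w[6]='e' → 'yjeyote'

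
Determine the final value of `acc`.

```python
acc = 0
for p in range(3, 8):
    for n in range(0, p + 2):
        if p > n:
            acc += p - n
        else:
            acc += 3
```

110

p=3,n=0: 3>0, acc = 0+3 = 3
p=3,n=1: 3>1, acc = 3+2 = 5
p=3,n=2: 3>2, acc = 5+1 = 6
p=3,n=3: not 3>3, acc = 6+3 = 9
p=3,n=4: not 3>4, acc = 9+3 = 12
p=4,n=0: 4>0, acc = 12+4 = 16
p=4,n=1: 4>1, acc = 16+3 = 19
p=4,n=2: 4>2, acc = 19+2 = 21
p=4,n=3: 4>3, acc = 21+1 = 22
p=4,n=4: not 4>4, acc = 22+3 = 25
p=4,n=5: not 4>5, acc = 25+3 = 28
p=5,n=0: 5>0, acc = 28+5 = 33
p=5,n=1: 5>1, acc = 33+4 = 37
p=5,n=2: 5>2, acc = 37+3 = 40
p=5,n=3: 5>3, acc = 40+2 = 42
p=5,n=4: 5>4, acc = 42+1 = 43
p=5,n=5: not 5>5, acc = 43+3 = 46
p=5,n=6: not 5>6, acc = 46+3 = 49
p=6,n=0: 6>0, acc = 49+6 = 55
p=6,n=1: 6>1, acc = 55+5 = 60
p=6,n=2: 6>2, acc = 60+4 = 64
p=6,n=3: 6>3, acc = 64+3 = 67
p=6,n=4: 6>4, acc = 67+2 = 69
p=6,n=5: 6>5, acc = 69+1 = 70
p=6,n=6: not 6>6, acc = 70+3 = 73
p=6,n=7: not 6>7, acc = 73+3 = 76
p=7,n=0: 7>0, acc = 76+7 = 83
p=7,n=1: 7>1, acc = 83+6 = 89
p=7,n=2: 7>2, acc = 89+5 = 94
p=7,n=3: 7>3, acc = 94+4 = 98
p=7,n=4: 7>4, acc = 98+3 = 101
p=7,n=5: 7>5, acc = 101+2 = 103
p=7,n=6: 7>6, acc = 103+1 = 104
p=7,n=7: not 7>7, acc = 104+3 = 107
p=7,n=8: not 7>8, acc = 107+3 = 110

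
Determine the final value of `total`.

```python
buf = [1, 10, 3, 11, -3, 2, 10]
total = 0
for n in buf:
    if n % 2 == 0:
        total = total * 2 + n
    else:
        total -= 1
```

34

n=1: not even, total = 0-1 = -1
n=10: even, total = (-1)*2+10 = 8
n=3: not even, total = 8-1 = 7
n=11: not even, total = 7-1 = 6
n=-3: not even, total = 6-1 = 5
n=2: even, total = 5*2+2 = 12
n=10: even, total = 12*2+10 = 34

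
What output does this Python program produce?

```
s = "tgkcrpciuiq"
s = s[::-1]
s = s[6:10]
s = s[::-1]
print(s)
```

reverse → 'qiuicprckgt'
slice [6:10] → 'rckg'
reverse → 'gkcr'

gkcr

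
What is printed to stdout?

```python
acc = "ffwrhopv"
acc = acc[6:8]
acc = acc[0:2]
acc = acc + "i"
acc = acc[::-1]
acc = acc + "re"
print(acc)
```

slice [6:8] → 'pv'
slice [0:2] → 'pv'
+ 'i' → 'pvi'
reverse → 'ivp'
+ 're' → 'ivpre'

ivpre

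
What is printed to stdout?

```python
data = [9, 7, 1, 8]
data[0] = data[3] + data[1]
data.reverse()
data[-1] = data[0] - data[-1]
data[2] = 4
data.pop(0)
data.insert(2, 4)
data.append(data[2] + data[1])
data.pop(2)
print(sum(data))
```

data[0] = data[3]+data[1] = 8+7 = 15 → [15, 7, 1, 8]
reverse → [8, 1, 7, 15]
data[-1] = data[0]-data[-1] = 8-15 = -7 → [8, 1, 7, -7]
data[2] = 4 → [8, 1, 4, -7]
pop(0) removes 8 → [1, 4, -7]
insert 4 at 2 → [1, 4, 4, -7]
append data[2]+data[1] = 4+4 = 8 → [1, 4, 4, -7, 8]
pop(2) removes 4 → [1, 4, -7, 8]
sum = 6

6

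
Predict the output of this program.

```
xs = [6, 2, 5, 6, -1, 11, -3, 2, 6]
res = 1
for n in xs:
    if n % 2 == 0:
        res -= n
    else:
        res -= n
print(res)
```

n=6: even, res = 1-6 = -5
n=2: even, res = (-5)-2 = -7
n=5: not even, res = (-7)-5 = -12
n=6: even, res = (-12)-6 = -18
n=-1: not even, res = (-18)-(-1) = -17
n=11: not even, res = (-17)-11 = -28
n=-3: not even, res = (-28)-(-3) = -25
n=2: even, res = (-25)-2 = -27
n=6: even, res = (-27)-6 = -33

-33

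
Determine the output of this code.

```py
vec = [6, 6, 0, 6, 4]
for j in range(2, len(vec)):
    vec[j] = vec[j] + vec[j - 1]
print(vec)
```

[6, 6, 6, 12, 16]

j=2: vec[2] = 0+6 = 6 → [6, 6, 6, 6, 4]
j=3: vec[3] = 6+6 = 12 → [6, 6, 6, 12, 4]
j=4: vec[4] = 4+12 = 16 → [6, 6, 6, 12, 16]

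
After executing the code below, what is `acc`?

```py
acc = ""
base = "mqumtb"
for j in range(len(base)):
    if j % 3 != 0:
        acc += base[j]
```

'qutb'

j=0: skip
j=1: add 'q' → 'q'
j=2: add 'u' → 'qu'
j=3: skip
j=4: add 't' → 'qut'
j=5: add 'b' → 'qutb'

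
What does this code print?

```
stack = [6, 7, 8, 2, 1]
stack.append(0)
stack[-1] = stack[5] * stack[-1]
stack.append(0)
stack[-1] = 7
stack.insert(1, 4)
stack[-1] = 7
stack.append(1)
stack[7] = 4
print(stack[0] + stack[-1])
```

7

append 0 → [6, 7, 8, 2, 1, 0]
stack[-1] = stack[5]*stack[-1] = 0*0 = 0 → [6, 7, 8, 2, 1, 0]
append 0 → [6, 7, 8, 2, 1, 0, 0]
stack[-1] = 7 → [6, 7, 8, 2, 1, 0, 7]
insert 4 at 1 → [6, 4, 7, 8, 2, 1, 0, 7]
stack[-1] = 7 → [6, 4, 7, 8, 2, 1, 0, 7]
append 1 → [6, 4, 7, 8, 2, 1, 0, 7, 1]
stack[7] = 4 → [6, 4, 7, 8, 2, 1, 0, 4, 1]
stack[0]+stack[-1] = 6+1 = 7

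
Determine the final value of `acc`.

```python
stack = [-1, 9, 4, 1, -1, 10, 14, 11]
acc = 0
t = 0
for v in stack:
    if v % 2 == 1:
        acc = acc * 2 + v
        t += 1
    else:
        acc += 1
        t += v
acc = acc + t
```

v=-1: odd, acc = 0*2+(-1) = -1; t=1
v=9: odd, acc = (-1)*2+9 = 7; t=2
v=4: not odd, acc = 7+1 = 8; t=6
v=1: odd, acc = 8*2+1 = 17; t=7
v=-1: odd, acc = 17*2+(-1) = 33; t=8
v=10: not odd, acc = 33+1 = 34; t=18
v=14: not odd, acc = 34+1 = 35; t=32
v=11: odd, acc = 35*2+11 = 81; t=33
acc+t = 81+33 = 114

114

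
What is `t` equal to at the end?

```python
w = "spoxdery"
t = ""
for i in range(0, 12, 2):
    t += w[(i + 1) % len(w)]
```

'pxeypx'

i=0: add w[1]='p' → 'p'
i=2: add w[3]='x' → 'px'
i=4: add w[5]='e' → 'pxe'
i=6: add w[7]='y' → 'pxey'
i=8: add w[1]='p' → 'pxeyp'
i=10: add w[3]='x' → 'pxeypx'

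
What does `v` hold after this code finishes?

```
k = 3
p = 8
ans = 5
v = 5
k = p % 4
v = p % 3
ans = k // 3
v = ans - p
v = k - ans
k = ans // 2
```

k = 8%4 = 0
v = 8%3 = 2
ans = 0//3 = 0
v = 0-8 = -8
v = 0-0 = 0
k = 0//2 = 0

0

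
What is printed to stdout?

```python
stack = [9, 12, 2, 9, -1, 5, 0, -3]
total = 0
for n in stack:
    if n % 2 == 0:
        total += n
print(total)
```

n=9: not even
n=12: even, total = 0+12 = 12
n=2: even, total = 12+2 = 14
n=9: not even
n=-1: not even
n=5: not even
n=0: even, total = 14+0 = 14
n=-3: not even

14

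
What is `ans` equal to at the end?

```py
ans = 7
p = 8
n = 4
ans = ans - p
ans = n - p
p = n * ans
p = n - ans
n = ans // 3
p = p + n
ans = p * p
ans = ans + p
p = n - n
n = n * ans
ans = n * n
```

ans = 7-8 = -1
ans = 4-8 = -4
p = 4*(-4) = -16
p = 4-(-4) = 8
n = (-4)//3 = -2
p = 8+(-2) = 6
ans = 6*6 = 36
ans = 36+6 = 42
p = (-2)-(-2) = 0
n = (-2)*42 = -84
ans = (-84)*(-84) = 7056

7056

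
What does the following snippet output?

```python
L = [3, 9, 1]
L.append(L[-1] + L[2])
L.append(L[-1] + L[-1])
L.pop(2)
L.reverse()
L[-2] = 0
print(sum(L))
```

append L[-1]+L[2] = 1+1 = 2 → [3, 9, 1, 2]
append L[-1]+L[-1] = 2+2 = 4 → [3, 9, 1, 2, 4]
pop(2) removes 1 → [3, 9, 2, 4]
reverse → [4, 2, 9, 3]
L[-2] = 0 → [4, 2, 0, 3]
sum = 9

9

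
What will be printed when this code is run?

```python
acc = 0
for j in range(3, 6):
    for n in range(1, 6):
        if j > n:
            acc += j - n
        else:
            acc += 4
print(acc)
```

j=3,n=1: 3>1, acc = 0+2 = 2
j=3,n=2: 3>2, acc = 2+1 = 3
j=3,n=3: not 3>3, acc = 3+4 = 7
j=3,n=4: not 3>4, acc = 7+4 = 11
j=3,n=5: not 3>5, acc = 11+4 = 15
j=4,n=1: 4>1, acc = 15+3 = 18
j=4,n=2: 4>2, acc = 18+2 = 20
j=4,n=3: 4>3, acc = 20+1 = 21
j=4,n=4: not 4>4, acc = 21+4 = 25
j=4,n=5: not 4>5, acc = 25+4 = 29
j=5,n=1: 5>1, acc = 29+4 = 33
j=5,n=2: 5>2, acc = 33+3 = 36
j=5,n=3: 5>3, acc = 36+2 = 38
j=5,n=4: 5>4, acc = 38+1 = 39
j=5,n=5: not 5>5, acc = 39+4 = 43

43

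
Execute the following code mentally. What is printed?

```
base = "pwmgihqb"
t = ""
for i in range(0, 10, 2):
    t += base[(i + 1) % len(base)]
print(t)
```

wghbw

i=0: add base[1]='w' → 'w'
i=2: add base[3]='g' → 'wg'
i=4: add base[5]='h' → 'wgh'
i=6: add base[7]='b' → 'wghb'
i=8: add base[1]='w' → 'wghbw'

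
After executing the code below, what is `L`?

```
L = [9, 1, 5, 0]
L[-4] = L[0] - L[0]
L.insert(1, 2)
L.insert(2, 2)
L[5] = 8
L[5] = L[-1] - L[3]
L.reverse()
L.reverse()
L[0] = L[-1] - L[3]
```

L[-4] = L[0]-L[0] = 9-9 = 0 → [0, 1, 5, 0]
insert 2 at 1 → [0, 2, 1, 5, 0]
insert 2 at 2 → [0, 2, 2, 1, 5, 0]
L[5] = 8 → [0, 2, 2, 1, 5, 8]
L[5] = L[-1]-L[3] = 8-1 = 7 → [0, 2, 2, 1, 5, 7]
reverse → [7, 5, 1, 2, 2, 0]
reverse → [0, 2, 2, 1, 5, 7]
L[0] = L[-1]-L[3] = 7-1 = 6 → [6, 2, 2, 1, 5, 7]

[6, 2, 2, 1, 5, 7]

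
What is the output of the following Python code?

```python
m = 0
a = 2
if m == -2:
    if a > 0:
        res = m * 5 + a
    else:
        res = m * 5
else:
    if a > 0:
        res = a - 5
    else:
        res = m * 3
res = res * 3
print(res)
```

-9

m=0, a=2
m == -2 is False; a > 0 is True
→ res = a - 5 = -3
res = (-3)*3 = -9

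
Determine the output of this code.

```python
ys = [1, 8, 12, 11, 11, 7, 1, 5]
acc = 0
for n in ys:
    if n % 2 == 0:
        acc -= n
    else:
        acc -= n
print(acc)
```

-56

n=1: not even, acc = 0-1 = -1
n=8: even, acc = (-1)-8 = -9
n=12: even, acc = (-9)-12 = -21
n=11: not even, acc = (-21)-11 = -32
n=11: not even, acc = (-32)-11 = -43
n=7: not even, acc = (-43)-7 = -50
n=1: not even, acc = (-50)-1 = -51
n=5: not even, acc = (-51)-5 = -56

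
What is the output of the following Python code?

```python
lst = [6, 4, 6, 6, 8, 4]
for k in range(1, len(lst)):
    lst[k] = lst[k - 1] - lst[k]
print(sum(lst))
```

k=1: lst[1] = 6-4 = 2 → [6, 2, 6, 6, 8, 4]
k=2: lst[2] = 2-6 = -4 → [6, 2, -4, 6, 8, 4]
k=3: lst[3] = (-4)-6 = -10 → [6, 2, -4, -10, 8, 4]
k=4: lst[4] = (-10)-8 = -18 → [6, 2, -4, -10, -18, 4]
k=5: lst[5] = (-18)-4 = -22 → [6, 2, -4, -10, -18, -22]
sum = -46

-46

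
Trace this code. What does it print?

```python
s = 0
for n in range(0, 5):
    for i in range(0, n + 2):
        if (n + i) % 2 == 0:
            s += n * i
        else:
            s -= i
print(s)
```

n=0,i=0: even sum, s = 0+0 = 0
n=0,i=1: odd sum, s = 0-1 = -1
n=1,i=0: odd sum, s = (-1)-0 = -1
n=1,i=1: even sum, s = (-1)+1 = 0
n=1,i=2: odd sum, s = 0-2 = -2
n=2,i=0: even sum, s = (-2)+0 = -2
n=2,i=1: odd sum, s = (-2)-1 = -3
n=2,i=2: even sum, s = (-3)+4 = 1
n=2,i=3: odd sum, s = 1-3 = -2
n=3,i=0: odd sum, s = (-2)-0 = -2
n=3,i=1: even sum, s = (-2)+3 = 1
n=3,i=2: odd sum, s = 1-2 = -1
n=3,i=3: even sum, s = (-1)+9 = 8
n=3,i=4: odd sum, s = 8-4 = 4
n=4,i=0: even sum, s = 4+0 = 4
n=4,i=1: odd sum, s = 4-1 = 3
n=4,i=2: even sum, s = 3+8 = 11
n=4,i=3: odd sum, s = 11-3 = 8
n=4,i=4: even sum, s = 8+16 = 24
n=4,i=5: odd sum, s = 24-5 = 19

19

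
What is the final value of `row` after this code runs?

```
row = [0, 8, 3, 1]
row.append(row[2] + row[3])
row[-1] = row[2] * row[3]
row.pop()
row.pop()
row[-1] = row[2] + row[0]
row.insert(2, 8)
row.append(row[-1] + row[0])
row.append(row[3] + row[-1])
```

append row[2]+row[3] = 3+1 = 4 → [0, 8, 3, 1, 4]
row[-1] = row[2]*row[3] = 3*1 = 3 → [0, 8, 3, 1, 3]
pop() removes 3 → [0, 8, 3, 1]
pop() removes 1 → [0, 8, 3]
row[-1] = row[2]+row[0] = 3+0 = 3 → [0, 8, 3]
insert 8 at 2 → [0, 8, 8, 3]
append row[-1]+row[0] = 3+0 = 3 → [0, 8, 8, 3, 3]
append row[3]+row[-1] = 3+3 = 6 → [0, 8, 8, 3, 3, 6]

[0, 8, 8, 3, 3, 6]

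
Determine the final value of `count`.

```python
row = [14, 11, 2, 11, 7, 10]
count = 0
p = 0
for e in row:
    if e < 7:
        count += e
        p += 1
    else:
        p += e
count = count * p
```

e=14: not <7; p=14
e=11: not <7; p=25
e=2: <7, count = 0+2 = 2; p=26
e=11: not <7; p=37
e=7: not <7; p=44
e=10: not <7; p=54
count*p = 2*54 = 108

108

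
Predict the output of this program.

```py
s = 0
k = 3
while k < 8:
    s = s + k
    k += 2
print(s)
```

15

k=3: s = 0+3 = 3
k=5: s = 3+5 = 8
k=7: s = 8+7 = 15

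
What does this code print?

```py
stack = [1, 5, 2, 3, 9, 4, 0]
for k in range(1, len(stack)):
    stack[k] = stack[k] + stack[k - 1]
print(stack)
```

[1, 6, 8, 11, 20, 24, 24]

k=1: stack[1] = 5+1 = 6 → [1, 6, 2, 3, 9, 4, 0]
k=2: stack[2] = 2+6 = 8 → [1, 6, 8, 3, 9, 4, 0]
k=3: stack[3] = 3+8 = 11 → [1, 6, 8, 11, 9, 4, 0]
k=4: stack[4] = 9+11 = 20 → [1, 6, 8, 11, 20, 4, 0]
k=5: stack[5] = 4+20 = 24 → [1, 6, 8, 11, 20, 24, 0]
k=6: stack[6] = 0+24 = 24 → [1, 6, 8, 11, 20, 24, 24]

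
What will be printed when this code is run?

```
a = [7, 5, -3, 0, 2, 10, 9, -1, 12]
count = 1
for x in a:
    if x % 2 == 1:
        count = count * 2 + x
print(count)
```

x=7: odd, count = 1*2+7 = 9
x=5: odd, count = 9*2+5 = 23
x=-3: odd, count = 23*2+(-3) = 43
x=0: not odd
x=2: not odd
x=10: not odd
x=9: odd, count = 43*2+9 = 95
x=-1: odd, count = 95*2+(-1) = 189
x=12: not odd

189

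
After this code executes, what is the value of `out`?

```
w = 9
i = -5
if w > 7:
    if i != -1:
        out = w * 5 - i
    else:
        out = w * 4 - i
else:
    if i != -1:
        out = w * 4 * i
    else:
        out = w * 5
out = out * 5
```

w=9, i=-5
w > 7 is True; i != -1 is True
→ out = w * 5 - i = 50
out = 50*5 = 250

250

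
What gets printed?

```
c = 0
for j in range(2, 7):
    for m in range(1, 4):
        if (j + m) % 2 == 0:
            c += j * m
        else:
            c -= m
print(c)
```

j=2,m=1: odd sum, c = 0-1 = -1
j=2,m=2: even sum, c = (-1)+4 = 3
j=2,m=3: odd sum, c = 3-3 = 0
j=3,m=1: even sum, c = 0+3 = 3
j=3,m=2: odd sum, c = 3-2 = 1
j=3,m=3: even sum, c = 1+9 = 10
j=4,m=1: odd sum, c = 10-1 = 9
j=4,m=2: even sum, c = 9+8 = 17
j=4,m=3: odd sum, c = 17-3 = 14
j=5,m=1: even sum, c = 14+5 = 19
j=5,m=2: odd sum, c = 19-2 = 17
j=5,m=3: even sum, c = 17+15 = 32
j=6,m=1: odd sum, c = 32-1 = 31
j=6,m=2: even sum, c = 31+12 = 43
j=6,m=3: odd sum, c = 43-3 = 40

40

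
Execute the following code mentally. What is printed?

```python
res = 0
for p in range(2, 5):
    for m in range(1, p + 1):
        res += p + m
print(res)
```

p=2,m=1: res = 0+3 = 3
p=2,m=2: res = 3+4 = 7
p=3,m=1: res = 7+4 = 11
p=3,m=2: res = 11+5 = 16
p=3,m=3: res = 16+6 = 22
p=4,m=1: res = 22+5 = 27
p=4,m=2: res = 27+6 = 33
p=4,m=3: res = 33+7 = 40
p=4,m=4: res = 40+8 = 48

48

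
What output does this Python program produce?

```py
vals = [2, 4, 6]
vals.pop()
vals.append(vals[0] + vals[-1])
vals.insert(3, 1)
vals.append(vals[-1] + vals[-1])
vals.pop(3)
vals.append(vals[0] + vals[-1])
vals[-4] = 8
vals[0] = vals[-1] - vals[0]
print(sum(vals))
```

22

pop() removes 6 → [2, 4]
append vals[0]+vals[-1] = 2+4 = 6 → [2, 4, 6]
insert 1 at 3 → [2, 4, 6, 1]
append vals[-1]+vals[-1] = 1+1 = 2 → [2, 4, 6, 1, 2]
pop(3) removes 1 → [2, 4, 6, 2]
append vals[0]+vals[-1] = 2+2 = 4 → [2, 4, 6, 2, 4]
vals[-4] = 8 → [2, 8, 6, 2, 4]
vals[0] = vals[-1]-vals[0] = 4-2 = 2 → [2, 8, 6, 2, 4]
sum = 22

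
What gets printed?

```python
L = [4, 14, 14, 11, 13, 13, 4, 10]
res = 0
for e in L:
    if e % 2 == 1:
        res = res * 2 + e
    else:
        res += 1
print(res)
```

e=4: not odd, res = 0+1 = 1
e=14: not odd, res = 1+1 = 2
e=14: not odd, res = 2+1 = 3
e=11: odd, res = 3*2+11 = 17
e=13: odd, res = 17*2+13 = 47
e=13: odd, res = 47*2+13 = 107
e=4: not odd, res = 107+1 = 108
e=10: not odd, res = 108+1 = 109

109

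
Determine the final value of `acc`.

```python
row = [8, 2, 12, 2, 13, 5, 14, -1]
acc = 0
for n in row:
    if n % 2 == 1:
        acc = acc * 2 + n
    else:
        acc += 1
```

95

n=8: not odd, acc = 0+1 = 1
n=2: not odd, acc = 1+1 = 2
n=12: not odd, acc = 2+1 = 3
n=2: not odd, acc = 3+1 = 4
n=13: odd, acc = 4*2+13 = 21
n=5: odd, acc = 21*2+5 = 47
n=14: not odd, acc = 47+1 = 48
n=-1: odd, acc = 48*2+(-1) = 95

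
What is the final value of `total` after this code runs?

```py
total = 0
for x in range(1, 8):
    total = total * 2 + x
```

247

x=1: total = 0*2+1 = 1
x=2: total = 1*2+2 = 4
x=3: total = 4*2+3 = 11
x=4: total = 11*2+4 = 26
x=5: total = 26*2+5 = 57
x=6: total = 57*2+6 = 120
x=7: total = 120*2+7 = 247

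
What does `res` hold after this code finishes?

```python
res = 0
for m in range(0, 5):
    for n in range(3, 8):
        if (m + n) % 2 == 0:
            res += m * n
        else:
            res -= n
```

m=0,n=3: odd sum, res = 0-3 = -3
m=0,n=4: even sum, res = (-3)+0 = -3
m=0,n=5: odd sum, res = (-3)-5 = -8
m=0,n=6: even sum, res = (-8)+0 = -8
m=0,n=7: odd sum, res = (-8)-7 = -15
m=1,n=3: even sum, res = (-15)+3 = -12
m=1,n=4: odd sum, res = (-12)-4 = -16
m=1,n=5: even sum, res = (-16)+5 = -11
m=1,n=6: odd sum, res = (-11)-6 = -17
m=1,n=7: even sum, res = (-17)+7 = -10
m=2,n=3: odd sum, res = (-10)-3 = -13
m=2,n=4: even sum, res = (-13)+8 = -5
m=2,n=5: odd sum, res = (-5)-5 = -10
m=2,n=6: even sum, res = (-10)+12 = 2
m=2,n=7: odd sum, res = 2-7 = -5
m=3,n=3: even sum, res = (-5)+9 = 4
m=3,n=4: odd sum, res = 4-4 = 0
m=3,n=5: even sum, res = 0+15 = 15
m=3,n=6: odd sum, res = 15-6 = 9
m=3,n=7: even sum, res = 9+21 = 30
m=4,n=3: odd sum, res = 30-3 = 27
m=4,n=4: even sum, res = 27+16 = 43
m=4,n=5: odd sum, res = 43-5 = 38
m=4,n=6: even sum, res = 38+24 = 62
m=4,n=7: odd sum, res = 62-7 = 55

55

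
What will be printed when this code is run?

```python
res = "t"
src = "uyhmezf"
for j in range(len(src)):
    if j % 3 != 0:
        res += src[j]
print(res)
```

j=0: skip
j=1: add 'y' → 'ty'
j=2: add 'h' → 'tyh'
j=3: skip
j=4: add 'e' → 'tyhe'
j=5: add 'z' → 'tyhez'
j=6: skip

tyhez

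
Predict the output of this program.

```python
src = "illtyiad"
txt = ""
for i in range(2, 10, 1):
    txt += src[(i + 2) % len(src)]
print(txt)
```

i=2: add src[4]='y' → 'y'
i=3: add src[5]='i' → 'yi'
i=4: add src[6]='a' → 'yia'
i=5: add src[7]='d' → 'yiad'
i=6: add src[0]='i' → 'yiadi'
i=7: add src[1]='l' → 'yiadil'
i=8: add src[2]='l' → 'yiadill'
i=9: add src[3]='t' → 'yiadillt'

yiadillt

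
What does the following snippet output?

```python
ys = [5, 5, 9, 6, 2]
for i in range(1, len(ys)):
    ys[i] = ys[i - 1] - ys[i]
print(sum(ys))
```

i=1: ys[1] = 5-5 = 0 → [5, 0, 9, 6, 2]
i=2: ys[2] = 0-9 = -9 → [5, 0, -9, 6, 2]
i=3: ys[3] = (-9)-6 = -15 → [5, 0, -9, -15, 2]
i=4: ys[4] = (-15)-2 = -17 → [5, 0, -9, -15, -17]
sum = -36

-36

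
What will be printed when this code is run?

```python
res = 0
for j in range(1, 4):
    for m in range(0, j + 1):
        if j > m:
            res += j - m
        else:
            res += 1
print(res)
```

13

j=1,m=0: 1>0, res = 0+1 = 1
j=1,m=1: not 1>1, res = 1+1 = 2
j=2,m=0: 2>0, res = 2+2 = 4
j=2,m=1: 2>1, res = 4+1 = 5
j=2,m=2: not 2>2, res = 5+1 = 6
j=3,m=0: 3>0, res = 6+3 = 9
j=3,m=1: 3>1, res = 9+2 = 11
j=3,m=2: 3>2, res = 11+1 = 12
j=3,m=3: not 3>3, res = 12+1 = 13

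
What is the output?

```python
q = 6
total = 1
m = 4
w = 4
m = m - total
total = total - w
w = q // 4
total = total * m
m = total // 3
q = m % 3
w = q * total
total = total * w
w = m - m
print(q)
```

m = 4-1 = 3
total = 1-4 = -3
w = 6//4 = 1
total = (-3)*3 = -9
m = (-9)//3 = -3
q = (-3)%3 = 0
w = 0*(-9) = 0
total = (-9)*0 = 0
w = (-3)-(-3) = 0

0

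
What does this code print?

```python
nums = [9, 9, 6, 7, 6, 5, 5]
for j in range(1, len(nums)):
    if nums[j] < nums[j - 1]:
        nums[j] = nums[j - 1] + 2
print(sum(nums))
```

j=1: 9>=9, unchanged → [9, 9, 6, 7, 6, 5, 5]
j=2: 6<9, nums[2] = 9+2 = 11 → [9, 9, 11, 7, 6, 5, 5]
j=3: 7<11, nums[3] = 11+2 = 13 → [9, 9, 11, 13, 6, 5, 5]
j=4: 6<13, nums[4] = 13+2 = 15 → [9, 9, 11, 13, 15, 5, 5]
j=5: 5<15, nums[5] = 15+2 = 17 → [9, 9, 11, 13, 15, 17, 5]
j=6: 5<17, nums[6] = 17+2 = 19 → [9, 9, 11, 13, 15, 17, 19]
sum = 93

93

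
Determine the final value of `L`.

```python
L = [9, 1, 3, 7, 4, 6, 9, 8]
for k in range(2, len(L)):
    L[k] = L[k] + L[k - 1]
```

k=2: L[2] = 3+1 = 4 → [9, 1, 4, 7, 4, 6, 9, 8]
k=3: L[3] = 7+4 = 11 → [9, 1, 4, 11, 4, 6, 9, 8]
k=4: L[4] = 4+11 = 15 → [9, 1, 4, 11, 15, 6, 9, 8]
k=5: L[5] = 6+15 = 21 → [9, 1, 4, 11, 15, 21, 9, 8]
k=6: L[6] = 9+21 = 30 → [9, 1, 4, 11, 15, 21, 30, 8]
k=7: L[7] = 8+30 = 38 → [9, 1, 4, 11, 15, 21, 30, 38]

[9, 1, 4, 11, 15, 21, 30, 38]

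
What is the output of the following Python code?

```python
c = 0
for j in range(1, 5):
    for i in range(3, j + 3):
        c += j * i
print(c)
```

j=1,i=3: c = 0+3 = 3
j=2,i=3: c = 3+6 = 9
j=2,i=4: c = 9+8 = 17
j=3,i=3: c = 17+9 = 26
j=3,i=4: c = 26+12 = 38
j=3,i=5: c = 38+15 = 53
j=4,i=3: c = 53+12 = 65
j=4,i=4: c = 65+16 = 81
j=4,i=5: c = 81+20 = 101
j=4,i=6: c = 101+24 = 125

125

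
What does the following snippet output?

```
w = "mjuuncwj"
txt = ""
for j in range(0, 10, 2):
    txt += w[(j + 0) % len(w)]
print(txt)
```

munwm

j=0: add w[0]='m' → 'm'
j=2: add w[2]='u' → 'mu'
j=4: add w[4]='n' → 'mun'
j=6: add w[6]='w' → 'munw'
j=8: add w[0]='m' → 'munwm'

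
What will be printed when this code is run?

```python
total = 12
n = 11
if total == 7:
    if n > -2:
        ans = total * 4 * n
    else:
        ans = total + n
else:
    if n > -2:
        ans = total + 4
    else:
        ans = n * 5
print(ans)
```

16

total=12, n=11
total == 7 is False; n > -2 is True
→ ans = total + 4 = 16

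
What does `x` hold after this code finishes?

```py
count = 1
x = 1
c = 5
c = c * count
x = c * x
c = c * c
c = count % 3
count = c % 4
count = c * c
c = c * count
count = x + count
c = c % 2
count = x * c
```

c = 5*1 = 5
x = 5*1 = 5
c = 5*5 = 25
c = 1%3 = 1
count = 1%4 = 1
count = 1*1 = 1
c = 1*1 = 1
count = 5+1 = 6
c = 1%2 = 1
count = 5*1 = 5

5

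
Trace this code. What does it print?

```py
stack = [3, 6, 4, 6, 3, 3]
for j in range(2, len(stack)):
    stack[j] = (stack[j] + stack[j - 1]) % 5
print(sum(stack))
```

16

j=2: stack[2] = (4+6)%5 = 0 → [3, 6, 0, 6, 3, 3]
j=3: stack[3] = (6+0)%5 = 1 → [3, 6, 0, 1, 3, 3]
j=4: stack[4] = (3+1)%5 = 4 → [3, 6, 0, 1, 4, 3]
j=5: stack[5] = (3+4)%5 = 2 → [3, 6, 0, 1, 4, 2]
sum = 16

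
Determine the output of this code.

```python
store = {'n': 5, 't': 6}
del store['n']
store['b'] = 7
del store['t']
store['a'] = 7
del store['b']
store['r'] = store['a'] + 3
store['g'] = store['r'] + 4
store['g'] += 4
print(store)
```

{'a': 7, 'r': 10, 'g': 18}

del 'n' → {'t': 6}
store['b'] = 7 → {'t': 6, 'b': 7}
del 't' → {'b': 7}
store['a'] = 7 → {'b': 7, 'a': 7}
del 'b' → {'a': 7}
store['r'] = store['a']+3 = 10 → {'a': 7, 'r': 10}
store['g'] = store['r']+4 = 14 → {'a': 7, 'r': 10, 'g': 14}
store['g'] = 14+4 = 18 → {'a': 7, 'r': 10, 'g': 18}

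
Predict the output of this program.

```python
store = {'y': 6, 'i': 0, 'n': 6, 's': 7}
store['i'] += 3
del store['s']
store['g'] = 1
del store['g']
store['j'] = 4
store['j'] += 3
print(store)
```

store['i'] = 0+3 = 3 → {'y': 6, 'i': 3, 'n': 6, 's': 7}
del 's' → {'y': 6, 'i': 3, 'n': 6}
store['g'] = 1 → {'y': 6, 'i': 3, 'n': 6, 'g': 1}
del 'g' → {'y': 6, 'i': 3, 'n': 6}
store['j'] = 4 → {'y': 6, 'i': 3, 'n': 6, 'j': 4}
store['j'] = 4+3 = 7 → {'y': 6, 'i': 3, 'n': 6, 'j': 7}

{'y': 6, 'i': 3, 'n': 6, 'j': 7}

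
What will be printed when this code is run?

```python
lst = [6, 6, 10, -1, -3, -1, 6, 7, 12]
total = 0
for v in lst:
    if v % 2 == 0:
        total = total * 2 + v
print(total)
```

208

v=6: even, total = 0*2+6 = 6
v=6: even, total = 6*2+6 = 18
v=10: even, total = 18*2+10 = 46
v=-1: not even
v=-3: not even
v=-1: not even
v=6: even, total = 46*2+6 = 98
v=7: not even
v=12: even, total = 98*2+12 = 208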